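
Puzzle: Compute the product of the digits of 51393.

405

5×1×3×9×3 = 405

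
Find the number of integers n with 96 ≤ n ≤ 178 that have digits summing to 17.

The integers in [96, 178] that have digits summing to 17: 98.
1 qualifies.

1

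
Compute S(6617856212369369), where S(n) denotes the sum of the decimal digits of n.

80

6+6+1+7+8+5+6+2+1+2+3+6+9+3+6+9 = 80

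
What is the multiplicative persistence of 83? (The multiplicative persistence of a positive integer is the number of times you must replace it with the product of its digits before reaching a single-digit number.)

83 → 24 → 8 (2 steps)

2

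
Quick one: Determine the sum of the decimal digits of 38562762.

3+8+5+6+2+7+6+2 = 39

39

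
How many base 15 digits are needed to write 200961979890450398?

15

200961979890450398 in base 15 is 6D3D3C42CAAB368, which has 15 digits.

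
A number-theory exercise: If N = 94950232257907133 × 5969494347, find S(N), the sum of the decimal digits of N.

138

94950232257907133 × 5969494347 = 566804874709913676494477151
Sum of its 27 digits: 138.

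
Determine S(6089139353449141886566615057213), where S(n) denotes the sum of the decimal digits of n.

139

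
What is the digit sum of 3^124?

279

3^124 = 145557834293068928043467566190278008218249525830565939618481
Sum of its 60 digits: 279.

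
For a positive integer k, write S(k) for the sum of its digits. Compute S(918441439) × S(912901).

S(918441439) = 9+1+8+4+4+1+4+3+9 = 43.
S(912901) = 9+1+2+9+0+1 = 22.
43 · 22 = 946.

946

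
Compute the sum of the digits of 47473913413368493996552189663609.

4+7+4+7+3+9+1+3+4+1+3+3+6+8+4+9+3+9+9+6+5+5+2+1+8+9+6+6+3+6+0+9 = 163

163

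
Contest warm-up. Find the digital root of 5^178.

The digital root of n equals n mod 9 (or 9 when 9 | n), so we need 5^178 mod 9.
5^178 ≡ 4 (mod 9), so the digital root is 4.

4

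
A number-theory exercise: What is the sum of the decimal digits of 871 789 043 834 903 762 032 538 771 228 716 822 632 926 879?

8+7+1+7+8+9+0+4+3+8+3+4+9+0+3+7+6+2+0+3+2+5+3+8+7+7+1+2+2+8+7+1+6+8+2+2+6+3+2+9+2+6+8+7+9 = 215

215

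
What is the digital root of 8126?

8+1+2+6 = 17
1+7 = 8

8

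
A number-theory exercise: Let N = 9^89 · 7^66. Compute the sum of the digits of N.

612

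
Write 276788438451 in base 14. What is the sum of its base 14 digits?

57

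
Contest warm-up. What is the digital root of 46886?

5

4+6+8+8+6 = 32
3+2 = 5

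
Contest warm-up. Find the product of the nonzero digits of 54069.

5×4×6×9 = 1080

1080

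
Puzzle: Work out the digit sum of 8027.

8+0+2+7 = 17

17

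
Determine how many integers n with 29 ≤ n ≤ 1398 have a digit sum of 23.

The integers in [29, 1398] that have a digit sum of 23: 599, 689, 698, 779, 788, 797, …, 986, 995.
15 qualify.

15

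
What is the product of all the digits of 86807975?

0

8×6×8×0×7×9×7×5 = 0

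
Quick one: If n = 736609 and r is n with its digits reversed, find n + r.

Reverse of 736609 is 906637.
736609 + 906637 = 1643246

1643246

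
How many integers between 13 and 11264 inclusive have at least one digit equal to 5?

The integers in [13, 11264] that have at least one digit equal to 5: 15, 25, 35, 45, 50, 51, …, 11258, 11259.
3762 qualify.

3762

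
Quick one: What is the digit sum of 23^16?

23^16 = 6132610415680998648961
Sum of its 22 digits: 103.

103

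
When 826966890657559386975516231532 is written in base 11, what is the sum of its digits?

132

826966890657559386975516231532 in base 11 is 580963430917212390A4462192985.
Digit sum: 5+8+0+9+6+3+4+3+0+9+1+7+2+1+2+3+9+0+10+4+4+6+2+1+9+2+9+8+5 = 132.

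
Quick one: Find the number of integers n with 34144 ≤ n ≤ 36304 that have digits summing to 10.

12

The integers in [34144, 36304] that have digits summing to 10: 34201, 34210, 34300, 35002, 35011, 35020, …, 36010, 36100.
12 qualify.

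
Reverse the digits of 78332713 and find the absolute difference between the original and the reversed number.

Reverse of 78332713 is 31723387.
|78332713 − 31723387| = 46609326

46609326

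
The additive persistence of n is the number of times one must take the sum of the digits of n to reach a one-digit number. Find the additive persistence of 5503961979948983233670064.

2

5503961979948983233670064 → 126 → 9 (2 steps)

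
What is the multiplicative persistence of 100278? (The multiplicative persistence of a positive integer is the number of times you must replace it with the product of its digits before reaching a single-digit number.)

100278 → 0 (1 step)

1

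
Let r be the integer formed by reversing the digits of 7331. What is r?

1337

Reversing 7331 gives 1337.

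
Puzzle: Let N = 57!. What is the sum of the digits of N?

270

57! = 40526919504877216755680601905432322134980384796226602145184481280000000000000
Sum of its 77 digits: 270.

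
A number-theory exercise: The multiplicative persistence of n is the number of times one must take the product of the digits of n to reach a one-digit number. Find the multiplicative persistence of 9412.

3

9412 → 72 → 14 → 4 (3 steps)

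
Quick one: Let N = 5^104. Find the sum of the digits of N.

5^104 = 4930380657631323783823303533017413935457540219431393779814243316650390625
Sum of its 73 digits: 295.

295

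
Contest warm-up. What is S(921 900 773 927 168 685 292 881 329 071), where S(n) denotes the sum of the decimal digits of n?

9+2+1+9+0+0+7+7+3+9+2+7+1+6+8+6+8+5+2+9+2+8+8+1+3+2+9+0+7+1 = 142

142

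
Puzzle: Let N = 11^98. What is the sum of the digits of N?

11^98 = 1138893581803493403646143567941292295559035636366815407698055996045866546243992369995050904937673772281
Sum of its 103 digits: 499.

499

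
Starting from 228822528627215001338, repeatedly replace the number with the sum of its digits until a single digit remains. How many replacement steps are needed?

3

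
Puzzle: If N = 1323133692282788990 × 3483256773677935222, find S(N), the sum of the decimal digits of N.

140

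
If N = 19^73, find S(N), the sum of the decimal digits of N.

424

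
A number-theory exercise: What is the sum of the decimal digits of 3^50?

144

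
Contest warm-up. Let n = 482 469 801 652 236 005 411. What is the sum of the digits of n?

4+8+2+4+6+9+8+0+1+6+5+2+2+3+6+0+0+5+4+1+1 = 77

77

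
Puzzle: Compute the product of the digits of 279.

2×7×9 = 126

126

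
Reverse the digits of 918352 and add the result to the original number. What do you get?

Reverse of 918352 is 253819.
918352 + 253819 = 1172171

1172171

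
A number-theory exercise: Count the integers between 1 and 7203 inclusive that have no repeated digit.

The integers in [1, 7203] that have no repeated digit: 1, 2, 3, 4, 5, 6, …, 7201, 7203.
3876 qualify.

3876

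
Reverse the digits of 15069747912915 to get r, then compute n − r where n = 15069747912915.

-36852226883136

Reverse of 15069747912915 is 51921974796051.
15069747912915 − 51921974796051 = -36852226883136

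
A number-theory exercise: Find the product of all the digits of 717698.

21168

7×1×7×6×9×8 = 21168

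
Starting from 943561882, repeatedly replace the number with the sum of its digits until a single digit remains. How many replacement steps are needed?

943561882 → 46 → 10 → 1 (3 steps)

3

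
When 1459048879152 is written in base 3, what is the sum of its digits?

1459048879152 in base 3 is 12011111001121212122201000.
Digit sum: 1+2+0+1+1+1+1+1+0+0+1+1+2+1+2+1+2+1+2+2+2+0+1+0+0+0 = 26.

26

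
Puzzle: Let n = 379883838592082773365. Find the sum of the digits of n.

3+7+9+8+8+3+8+3+8+5+9+2+0+8+2+7+7+3+3+6+5 = 114

114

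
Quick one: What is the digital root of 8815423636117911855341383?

7

8+8+1+5+4+2+3+6+3+6+1+1+7+9+1+1+8+5+5+3+4+1+3+8+3 = 106
1+0+6 = 7
(Equivalently, 8815423636117911855341383 mod 9 = 7.)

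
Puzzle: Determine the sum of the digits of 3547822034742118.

3+5+4+7+8+2+2+0+3+4+7+4+2+1+1+8 = 61

61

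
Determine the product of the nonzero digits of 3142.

3×1×4×2 = 24

24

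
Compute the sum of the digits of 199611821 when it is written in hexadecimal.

71

199611821 in base 16 is BE5D5AD.
Digit sum: 11+14+5+13+5+10+13 = 71.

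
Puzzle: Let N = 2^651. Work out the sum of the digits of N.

2^651 = 9343878384890255807777119448474196633381331982845050737826186276657715542443371287564109437577976626746659450006721346172290467269376897020421450382791094657540085093089822617769726345721044533248
Sum of its 196 digits: 908.

908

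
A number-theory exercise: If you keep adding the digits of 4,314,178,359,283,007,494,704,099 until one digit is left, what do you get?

4+3+1+4+1+7+8+3+5+9+2+8+3+0+0+7+4+9+4+7+0+4+0+9+9 = 111
1+1+1 = 3

3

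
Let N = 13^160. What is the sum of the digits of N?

805

13^160 = 17019091339299243249937504722072749606507551708779196027375507115726426737901805724288862136675319788307329044899407678579812295906343018100162865372568208504490934514404899830401
Sum of its 179 digits: 805.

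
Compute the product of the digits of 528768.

5×2×8×7×6×8 = 26880

26880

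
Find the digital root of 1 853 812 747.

1

1+8+5+3+8+1+2+7+4+7 = 46
4+6 = 10
1+0 = 1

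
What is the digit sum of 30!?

30! = 265252859812191058636308480000000
Sum of its 33 digits: 117.

117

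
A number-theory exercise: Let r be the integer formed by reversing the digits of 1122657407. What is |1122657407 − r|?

Reverse of 1122657407 is 7047562211.
|1122657407 − 7047562211| = 5924904804

5924904804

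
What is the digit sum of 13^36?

172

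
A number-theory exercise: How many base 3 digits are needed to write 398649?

12

398649 in base 3 is 202020211210, which has 12 digits.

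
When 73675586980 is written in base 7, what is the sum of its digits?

73675586980 in base 7 is 5215515104452.
Digit sum: 5+2+1+5+5+1+5+1+0+4+4+5+2 = 40.

40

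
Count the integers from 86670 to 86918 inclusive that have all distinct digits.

54

The integers in [86670, 86918] that have all distinct digits: 86701, 86702, 86703, 86704, 86705, 86709, …, 86915, 86917.
54 qualify.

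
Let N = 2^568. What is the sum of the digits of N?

790

2^568 = 966134380754314586173837972732996836074731832426608749664308812862879785572390106134048441645480644490615904007875544294341269665260746913935727168366770187174245203705856
Sum of its 171 digits: 790.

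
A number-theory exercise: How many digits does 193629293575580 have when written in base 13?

13

193629293575580 in base 13 is 8407219507535, which has 13 digits.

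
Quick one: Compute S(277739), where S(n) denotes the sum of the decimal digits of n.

35

2+7+7+7+3+9 = 35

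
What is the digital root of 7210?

1

7+2+1+0 = 10
1+0 = 1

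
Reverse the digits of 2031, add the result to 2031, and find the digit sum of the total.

12

Reversal of 2031 is 1302; 2031 + 1302 = 3333.
Digit sum of 3333: 3+3+3+3 = 12.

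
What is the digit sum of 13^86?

448

13^86 = 629692177758524276875423024025407579923571677214132180361719678758420782116484972480686781743609
Sum of its 96 digits: 448.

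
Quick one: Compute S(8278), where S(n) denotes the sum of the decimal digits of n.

8+2+7+8 = 25

25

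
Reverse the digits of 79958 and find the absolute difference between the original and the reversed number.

Reverse of 79958 is 85997.
|79958 − 85997| = 6039

6039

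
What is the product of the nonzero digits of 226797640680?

12192768

2×2×6×7×9×7×6×4×6×8 = 12192768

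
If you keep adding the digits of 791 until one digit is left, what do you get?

7+9+1 = 17
1+7 = 8

8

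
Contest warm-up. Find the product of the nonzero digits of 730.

7×3 = 21

21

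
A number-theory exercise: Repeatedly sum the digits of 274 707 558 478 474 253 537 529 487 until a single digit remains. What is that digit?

2+7+4+7+0+7+5+5+8+4+7+8+4+7+4+2+5+3+5+3+7+5+2+9+4+8+7 = 139
1+3+9 = 13
1+3 = 4

4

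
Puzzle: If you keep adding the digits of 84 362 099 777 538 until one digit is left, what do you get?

8+4+3+6+2+0+9+9+7+7+7+5+3+8 = 78
7+8 = 15
1+5 = 6

6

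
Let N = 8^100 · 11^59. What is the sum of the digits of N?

689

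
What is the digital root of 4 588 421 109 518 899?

4+5+8+8+4+2+1+1+0+9+5+1+8+8+9+9 = 82
8+2 = 10
1+0 = 1
(Equivalently, 4 588 421 109 518 899 mod 9 = 1.)

1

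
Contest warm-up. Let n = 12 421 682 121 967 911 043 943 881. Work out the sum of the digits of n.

103

1+2+4+2+1+6+8+2+1+2+1+9+6+7+9+1+1+0+4+3+9+4+3+8+8+1 = 103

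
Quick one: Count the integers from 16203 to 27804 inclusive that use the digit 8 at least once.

3829

The integers in [16203, 27804] that use the digit 8 at least once: 16208, 16218, 16228, 16238, 16248, 16258, …, 27803, 27804.
3829 qualify.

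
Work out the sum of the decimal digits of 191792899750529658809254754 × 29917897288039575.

189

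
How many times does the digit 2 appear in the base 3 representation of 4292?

4292 in base 3 is 12212222.
The digit 2 appears 6 times.

6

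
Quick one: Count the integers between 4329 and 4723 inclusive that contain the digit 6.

The integers in [4329, 4723] that contain the digit 6: 4336, 4346, 4356, 4360, 4361, 4362, …, 4706, 4716.
156 qualify.

156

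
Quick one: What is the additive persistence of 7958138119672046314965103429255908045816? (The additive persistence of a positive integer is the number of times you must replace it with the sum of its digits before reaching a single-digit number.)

3

7958138119672046314965103429255908045816 → 177 → 15 → 6 (3 steps)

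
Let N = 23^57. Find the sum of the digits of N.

23^57 = 415419284132315712417280030850401847268465234537470378097327641202361494857303
Sum of its 78 digits: 305.

305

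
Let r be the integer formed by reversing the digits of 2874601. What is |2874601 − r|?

1809819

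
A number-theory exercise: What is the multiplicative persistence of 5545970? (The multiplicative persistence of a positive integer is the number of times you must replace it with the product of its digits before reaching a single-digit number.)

1

5545970 → 0 (1 step)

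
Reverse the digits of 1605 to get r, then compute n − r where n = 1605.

-3456

Reverse of 1605 is 5061.
1605 − 5061 = -3456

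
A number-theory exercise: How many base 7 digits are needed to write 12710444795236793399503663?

30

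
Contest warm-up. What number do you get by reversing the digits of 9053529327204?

4027239253509

Reversing 9053529327204 gives 4027239253509.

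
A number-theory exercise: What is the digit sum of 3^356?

3^356 = 71641831546926719303369645296528546480083425905458247405279061196214424558100678946980573205714876290584761270849056710344670729141378984072077380122059970753396988397521
Sum of its 170 digits: 774.

774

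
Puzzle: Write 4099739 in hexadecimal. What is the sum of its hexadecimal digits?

59

4099739 in base 16 is 3E8E9B.
Digit sum: 3+14+8+14+9+11 = 59.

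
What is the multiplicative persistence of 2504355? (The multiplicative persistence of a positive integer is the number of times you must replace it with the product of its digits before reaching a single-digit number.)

1

2504355 → 0 (1 step)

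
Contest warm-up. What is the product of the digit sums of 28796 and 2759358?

S(28796) = 2+8+7+9+6 = 32.
S(2759358) = 2+7+5+9+3+5+8 = 39.
32 · 39 = 1248.

1248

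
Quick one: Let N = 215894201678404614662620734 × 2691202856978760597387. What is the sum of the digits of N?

180

215894201678404614662620734 × 2691202856978760597387 = 581015092362071230310769154489900513068852422058
Sum of its 48 digits: 180.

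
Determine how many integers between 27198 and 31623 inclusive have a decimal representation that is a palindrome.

45

The integers in [27198, 31623] that have a decimal representation that is a palindrome: 27272, 27372, 27472, 27572, 27672, 27772, …, 31513, 31613.
45 qualify.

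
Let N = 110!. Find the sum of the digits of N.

657

110! = 15882455415227429404253703127090772871724410234473563207581748318444567162948183030959960131517678520479243672638179990208521148623422266876757623911219200000000000000000000000000
Sum of its 179 digits: 657.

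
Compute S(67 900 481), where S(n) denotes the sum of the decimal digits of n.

6+7+9+0+0+4+8+1 = 35

35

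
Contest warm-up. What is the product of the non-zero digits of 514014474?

8960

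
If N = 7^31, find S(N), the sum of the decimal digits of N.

115

7^31 = 157775382034845806615042743
Sum of its 27 digits: 115.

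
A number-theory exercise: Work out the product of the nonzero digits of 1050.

5

1×5 = 5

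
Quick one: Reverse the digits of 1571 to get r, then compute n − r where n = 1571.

Reverse of 1571 is 1751.
1571 − 1751 = -180

-180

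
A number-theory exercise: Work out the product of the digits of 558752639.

2268000

5×5×8×7×5×2×6×3×9 = 2268000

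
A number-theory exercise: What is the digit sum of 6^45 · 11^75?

6^45 · 11^75 = 132207975256265888537367717769665009665697974258576545176754355077022592113329307911044905789980180490598771326976
Sum of its 114 digits: 558.

558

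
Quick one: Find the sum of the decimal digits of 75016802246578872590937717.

126

7+5+0+1+6+8+0+2+2+4+6+5+7+8+8+7+2+5+9+0+9+3+7+7+1+7 = 126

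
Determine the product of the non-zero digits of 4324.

4×3×2×4 = 96

96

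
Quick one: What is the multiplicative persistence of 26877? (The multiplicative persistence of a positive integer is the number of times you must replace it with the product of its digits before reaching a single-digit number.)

2

26877 → 4704 → 0 (2 steps)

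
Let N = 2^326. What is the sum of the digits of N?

445

2^326 = 136703170298938245273281389194851335334573089430825777276610662900622062449960995201469573563940864
Sum of its 99 digits: 445.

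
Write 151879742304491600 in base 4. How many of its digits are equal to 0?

9

151879742304491600 in base 4 is 20123211131020220220301201100.
The digit 0 appears 9 times.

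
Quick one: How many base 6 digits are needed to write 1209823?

1209823 in base 6 is 41533011, which has 8 digits.

8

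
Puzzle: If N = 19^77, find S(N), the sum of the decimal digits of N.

442

19^77 = 291089991465885207157110469823613808301508452017686087349124177032138857687247167996791522348031139
Sum of its 99 digits: 442.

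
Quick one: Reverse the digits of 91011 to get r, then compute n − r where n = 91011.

Reverse of 91011 is 11019.
91011 − 11019 = 79992

79992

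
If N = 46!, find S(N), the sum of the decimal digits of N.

46! = 5502622159812088949850305428800254892961651752960000000000
Sum of its 58 digits: 216.

216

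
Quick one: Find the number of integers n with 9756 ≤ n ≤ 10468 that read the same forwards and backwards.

The integers in [9756, 10468] that read the same forwards and backwards: 9779, 9889, 9999, 10001, 10101, 10201, 10301, 10401.
8 qualify.

8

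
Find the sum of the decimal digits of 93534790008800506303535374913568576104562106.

175

9+3+5+3+4+7+9+0+0+0+8+8+0+0+5+0+6+3+0+3+5+3+5+3+7+4+9+1+3+5+6+8+5+7+6+1+0+4+5+6+2+1+0+6 = 175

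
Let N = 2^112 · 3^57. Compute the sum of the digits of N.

288

2^112 · 3^57 = 8152128812668805756627938917242549269551383651664754322178048
Sum of its 61 digits: 288.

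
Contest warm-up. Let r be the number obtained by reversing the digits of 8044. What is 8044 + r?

12452

Reverse of 8044 is 4408.
8044 + 4408 = 12452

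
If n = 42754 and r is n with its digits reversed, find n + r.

88478

Reverse of 42754 is 45724.
42754 + 45724 = 88478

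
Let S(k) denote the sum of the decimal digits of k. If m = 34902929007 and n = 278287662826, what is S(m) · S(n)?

2880

S(34902929007) = 3+4+9+0+2+9+2+9+0+0+7 = 45.
S(278287662826) = 2+7+8+2+8+7+6+6+2+8+2+6 = 64.
45 · 64 = 2880.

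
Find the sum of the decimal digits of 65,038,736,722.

6+5+0+3+8+7+3+6+7+2+2 = 49

49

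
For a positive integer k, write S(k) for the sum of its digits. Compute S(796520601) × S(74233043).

936

S(796520601) = 7+9+6+5+2+0+6+0+1 = 36.
S(74233043) = 7+4+2+3+3+0+4+3 = 26.
36 · 26 = 936.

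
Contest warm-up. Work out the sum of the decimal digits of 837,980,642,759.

68

8+3+7+9+8+0+6+4+2+7+5+9 = 68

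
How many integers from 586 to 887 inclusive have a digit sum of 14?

25

The integers in [586, 887] that have a digit sum of 14: 590, 608, 617, 626, 635, 644, …, 851, 860.
25 qualify.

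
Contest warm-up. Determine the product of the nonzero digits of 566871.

5×6×6×8×7×1 = 10080

10080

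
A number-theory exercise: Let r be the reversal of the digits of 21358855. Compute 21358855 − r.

Reverse of 21358855 is 55885312.
21358855 − 55885312 = -34526457

-34526457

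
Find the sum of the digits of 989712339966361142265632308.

124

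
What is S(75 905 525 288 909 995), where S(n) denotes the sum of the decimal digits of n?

7+5+9+0+5+5+2+5+2+8+8+9+0+9+9+9+5 = 97

97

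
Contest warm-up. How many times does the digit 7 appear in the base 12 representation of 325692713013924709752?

2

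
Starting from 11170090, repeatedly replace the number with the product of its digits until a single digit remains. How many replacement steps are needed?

11170090 → 0 (1 step)

1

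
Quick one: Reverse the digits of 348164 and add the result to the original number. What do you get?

Reverse of 348164 is 461843.
348164 + 461843 = 810007

810007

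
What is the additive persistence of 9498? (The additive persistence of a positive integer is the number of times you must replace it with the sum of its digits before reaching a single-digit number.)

9498 → 30 → 3 (2 steps)

2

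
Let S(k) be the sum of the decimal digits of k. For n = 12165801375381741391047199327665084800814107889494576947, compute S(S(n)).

13

First digit sum: 256.
2+5+6 = 13.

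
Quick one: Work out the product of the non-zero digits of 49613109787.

4×9×6×1×3×1×9×7×8×7 = 2286144

2286144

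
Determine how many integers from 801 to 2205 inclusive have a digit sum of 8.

The integers in [801, 2205] that have a digit sum of 8: 1007, 1016, 1025, 1034, 1043, 1052, …, 2150, 2204.
50 qualify.

50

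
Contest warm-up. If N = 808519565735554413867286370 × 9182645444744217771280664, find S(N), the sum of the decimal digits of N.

232

808519565735554413867286370 × 9182645444744217771280664 = 7424348507288161876561052222858925276113729331749680
Sum of its 52 digits: 232.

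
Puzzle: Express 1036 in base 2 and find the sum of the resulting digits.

1036 in base 2 is 10000001100.
Digit sum: 1+0+0+0+0+0+0+1+1+0+0 = 3.

3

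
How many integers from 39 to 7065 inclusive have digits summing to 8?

159

The integers in [39, 7065] that have digits summing to 8: 44, 53, 62, 71, 80, 107, …, 7001, 7010.
159 qualify.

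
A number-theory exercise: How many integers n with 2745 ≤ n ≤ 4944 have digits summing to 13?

The integers in [2745, 4944] that have digits summing to 13: 2803, 2812, 2821, 2830, 2902, 2911, …, 4810, 4900.
125 qualify.

125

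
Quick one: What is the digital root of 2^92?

4

The digital root of n equals n mod 9 (or 9 when 9 | n), so we need 2^92 mod 9.
2^92 ≡ 4 (mod 9), so the digital root is 4.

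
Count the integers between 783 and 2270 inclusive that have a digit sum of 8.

55

The integers in [783, 2270] that have a digit sum of 8: 800, 1007, 1016, 1025, 1034, 1043, …, 2231, 2240.
55 qualify.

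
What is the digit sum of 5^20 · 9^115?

540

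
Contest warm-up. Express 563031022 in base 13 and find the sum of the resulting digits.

58

563031022 in base 13 is 8C853868.
Digit sum: 8+12+8+5+3+8+6+8 = 58.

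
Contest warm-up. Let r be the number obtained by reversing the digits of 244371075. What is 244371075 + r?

814544517

Reverse of 244371075 is 570173442.
244371075 + 570173442 = 814544517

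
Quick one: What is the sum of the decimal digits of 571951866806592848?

98

5+7+1+9+5+1+8+6+6+8+0+6+5+9+2+8+4+8 = 98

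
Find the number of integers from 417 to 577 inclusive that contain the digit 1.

The integers in [417, 577] that contain the digit 1: 417, 418, 419, 421, 431, 441, …, 561, 571.
28 qualify.

28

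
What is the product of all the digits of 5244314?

5×2×4×4×3×1×4 = 1920

1920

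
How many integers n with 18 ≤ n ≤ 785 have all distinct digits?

568

The integers in [18, 785] that have all distinct digits: 18, 19, 20, 21, 23, 24, …, 784, 785.
568 qualify.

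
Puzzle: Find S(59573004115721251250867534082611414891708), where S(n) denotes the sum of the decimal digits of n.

5+9+5+7+3+0+0+4+1+1+5+7+2+1+2+5+1+2+5+0+8+6+7+5+3+4+0+8+2+6+1+1+4+1+4+8+9+1+7+0+8 = 158

158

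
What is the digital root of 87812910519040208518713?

9

8+7+8+1+2+9+1+0+5+1+9+0+4+0+2+0+8+5+1+8+7+1+3 = 90
9+0 = 9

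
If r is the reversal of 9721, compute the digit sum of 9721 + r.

Reversal of 9721 is 1279; 9721 + 1279 = 11000.
Digit sum of 11000: 1+1+0+0+0 = 2.

2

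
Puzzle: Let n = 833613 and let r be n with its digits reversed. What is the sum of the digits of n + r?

30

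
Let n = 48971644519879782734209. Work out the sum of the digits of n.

124

4+8+9+7+1+6+4+4+5+1+9+8+7+9+7+8+2+7+3+4+2+0+9 = 124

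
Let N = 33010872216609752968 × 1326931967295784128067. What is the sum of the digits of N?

172

33010872216609752968 × 1326931967295784128067 = 43803181612535721632533399392448145352856
Sum of its 41 digits: 172.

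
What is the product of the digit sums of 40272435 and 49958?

945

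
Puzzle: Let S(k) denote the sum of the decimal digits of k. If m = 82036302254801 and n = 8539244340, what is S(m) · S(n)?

S(82036302254801) = 8+2+0+3+6+3+0+2+2+5+4+8+0+1 = 44.
S(8539244340) = 8+5+3+9+2+4+4+3+4+0 = 42.
44 · 42 = 1848.

1848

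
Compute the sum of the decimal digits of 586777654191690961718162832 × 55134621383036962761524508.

586777654191690961718162832 × 55134621383036962761524508 = 32351763799885473001373852591711660701067169302686656
Sum of its 53 digits: 234.

234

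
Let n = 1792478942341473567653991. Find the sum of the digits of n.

126

1+7+9+2+4+7+8+9+4+2+3+4+1+4+7+3+5+6+7+6+5+3+9+9+1 = 126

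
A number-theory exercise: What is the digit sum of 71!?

71! = 850478588567862317521167644239926010288584608120796235886430763388588680378079017697280000000000000000
Sum of its 102 digits: 423.

423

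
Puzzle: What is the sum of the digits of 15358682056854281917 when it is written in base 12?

112

15358682056854281917 in base 12 is 6B0A4249974599AB11.
Digit sum: 6+11+0+10+4+2+4+9+9+7+4+5+9+9+10+11+1+1 = 112.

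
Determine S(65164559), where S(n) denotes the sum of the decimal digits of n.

6+5+1+6+4+5+5+9 = 41

41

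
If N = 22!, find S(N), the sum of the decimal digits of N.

22! = 1124000727777607680000
Sum of its 22 digits: 72.

72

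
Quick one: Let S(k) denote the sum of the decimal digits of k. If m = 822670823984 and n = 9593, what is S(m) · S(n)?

1534

S(822670823984) = 8+2+2+6+7+0+8+2+3+9+8+4 = 59.
S(9593) = 9+5+9+3 = 26.
59 · 26 = 1534.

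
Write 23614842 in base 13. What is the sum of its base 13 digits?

54

23614842 in base 13 is 4B7A8A4.
Digit sum: 4+11+7+10+8+10+4 = 54.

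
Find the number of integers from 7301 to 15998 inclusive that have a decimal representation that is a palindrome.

The integers in [7301, 15998] that have a decimal representation that is a palindrome: 7337, 7447, 7557, 7667, 7777, 7887, …, 15851, 15951.
87 qualify.

87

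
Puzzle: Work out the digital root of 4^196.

4

The digital root of n equals n mod 9 (or 9 when 9 | n), so we need 4^196 mod 9.
4^196 ≡ 4 (mod 9), so the digital root is 4.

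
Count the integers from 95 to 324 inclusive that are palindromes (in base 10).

The integers in [95, 324] that are palindromes (in base 10): 99, 101, 111, 121, 131, 141, …, 313, 323.
24 qualify.

24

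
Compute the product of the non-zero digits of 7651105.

1050

7×6×5×1×1×5 = 1050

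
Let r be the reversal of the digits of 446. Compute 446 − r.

Reverse of 446 is 644.
446 − 644 = -198

-198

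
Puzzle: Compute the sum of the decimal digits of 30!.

30! = 265252859812191058636308480000000
Sum of its 33 digits: 117.

117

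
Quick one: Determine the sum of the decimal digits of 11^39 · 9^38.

342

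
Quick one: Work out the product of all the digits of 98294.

5184

9×8×2×9×4 = 5184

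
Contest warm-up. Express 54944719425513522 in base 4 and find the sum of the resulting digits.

42

54944719425513522 in base 4 is 3003030332321203221002200302.
Digit sum: 3+0+0+3+0+3+0+3+3+2+3+2+1+2+0+3+2+2+1+0+0+2+2+0+0+3+0+2 = 42.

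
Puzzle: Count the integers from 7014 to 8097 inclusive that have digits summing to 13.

The integers in [7014, 8097] that have digits summing to 13: 7015, 7024, 7033, 7042, 7051, 7060, …, 8041, 8050.
33 qualify.

33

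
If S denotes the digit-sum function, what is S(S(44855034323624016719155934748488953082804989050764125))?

13

First digit sum: 238.
2+3+8 = 13.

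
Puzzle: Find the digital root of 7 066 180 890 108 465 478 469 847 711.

7+0+6+6+1+8+0+8+9+0+1+0+8+4+6+5+4+7+8+4+6+9+8+4+7+7+1+1 = 135
1+3+5 = 9

9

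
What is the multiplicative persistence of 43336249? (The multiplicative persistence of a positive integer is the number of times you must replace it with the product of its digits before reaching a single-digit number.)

3

43336249 → 46656 → 4320 → 0 (3 steps)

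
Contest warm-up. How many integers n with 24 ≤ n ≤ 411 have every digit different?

294

The integers in [24, 411] that have every digit different: 24, 25, 26, 27, 28, 29, …, 409, 410.
294 qualify.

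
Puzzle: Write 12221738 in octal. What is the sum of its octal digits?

12221738 in base 8 is 56476452.
Digit sum: 5+6+4+7+6+4+5+2 = 39.

39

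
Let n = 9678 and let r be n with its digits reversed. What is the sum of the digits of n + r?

24

Reversal of 9678 is 8769; 9678 + 8769 = 18447.
Digit sum of 18447: 1+8+4+4+7 = 24.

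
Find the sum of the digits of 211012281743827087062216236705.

104

2+1+1+0+1+2+2+8+1+7+4+3+8+2+7+0+8+7+0+6+2+2+1+6+2+3+6+7+0+5 = 104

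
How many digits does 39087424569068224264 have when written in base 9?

21

39087424569068224264 in base 9 is 318368088005602365701, which has 21 digits.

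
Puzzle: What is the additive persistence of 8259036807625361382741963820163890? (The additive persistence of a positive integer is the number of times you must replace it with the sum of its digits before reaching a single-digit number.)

2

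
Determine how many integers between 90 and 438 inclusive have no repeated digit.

256

The integers in [90, 438] that have no repeated digit: 90, 91, 92, 93, 94, 95, …, 437, 438.
256 qualify.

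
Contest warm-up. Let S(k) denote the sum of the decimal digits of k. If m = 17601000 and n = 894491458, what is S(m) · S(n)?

780

S(17601000) = 1+7+6+0+1+0+0+0 = 15.
S(894491458) = 8+9+4+4+9+1+4+5+8 = 52.
15 · 52 = 780.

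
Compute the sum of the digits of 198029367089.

1+9+8+0+2+9+3+6+7+0+8+9 = 62

62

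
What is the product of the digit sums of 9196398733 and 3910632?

1392

S(9196398733) = 9+1+9+6+3+9+8+7+3+3 = 58.
S(3910632) = 3+9+1+0+6+3+2 = 24.
58 · 24 = 1392.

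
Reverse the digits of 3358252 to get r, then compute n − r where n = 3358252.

829719

Reverse of 3358252 is 2528533.
3358252 − 2528533 = 829719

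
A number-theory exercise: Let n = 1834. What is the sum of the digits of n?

1+8+3+4 = 16

16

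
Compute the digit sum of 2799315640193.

2+7+9+9+3+1+5+6+4+0+1+9+3 = 59

59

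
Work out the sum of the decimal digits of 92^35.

92^35 = 540224103046733511258357002967082761768984955873100011449631499091968
Sum of its 69 digits: 293.

293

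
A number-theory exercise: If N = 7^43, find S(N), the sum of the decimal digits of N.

169

7^43 = 2183814375991796599109312252753832343
Sum of its 37 digits: 169.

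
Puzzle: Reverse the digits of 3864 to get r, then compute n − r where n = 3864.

-819

Reverse of 3864 is 4683.
3864 − 4683 = -819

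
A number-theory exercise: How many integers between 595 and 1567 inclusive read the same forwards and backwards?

The integers in [595, 1567] that read the same forwards and backwards: 595, 606, 616, 626, 636, 646, …, 1441, 1551.
47 qualify.

47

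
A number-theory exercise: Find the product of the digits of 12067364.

1×2×0×6×7×3×6×4 = 0

0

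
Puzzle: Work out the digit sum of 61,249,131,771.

6+1+2+4+9+1+3+1+7+7+1 = 42

42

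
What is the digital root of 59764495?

4

5+9+7+6+4+4+9+5 = 49
4+9 = 13
1+3 = 4
(Equivalently, 59764495 mod 9 = 4.)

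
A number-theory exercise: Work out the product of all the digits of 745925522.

252000

7×4×5×9×2×5×5×2×2 = 252000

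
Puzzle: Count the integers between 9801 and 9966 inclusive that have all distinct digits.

The integers in [9801, 9966] that have all distinct digits: 9801, 9802, 9803, 9804, 9805, 9806, …, 9875, 9876.
56 qualify.

56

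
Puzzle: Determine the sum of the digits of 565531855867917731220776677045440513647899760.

5+6+5+5+3+1+8+5+5+8+6+7+9+1+7+7+3+1+2+2+0+7+7+6+6+7+7+0+4+5+4+4+0+5+1+3+6+4+7+8+9+9+7+6+0 = 218

218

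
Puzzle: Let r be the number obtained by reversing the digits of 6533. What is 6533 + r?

Reverse of 6533 is 3356.
6533 + 3356 = 9889

9889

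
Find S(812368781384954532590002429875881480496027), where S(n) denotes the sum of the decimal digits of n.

8+1+2+3+6+8+7+8+1+3+8+4+9+5+4+5+3+2+5+9+0+0+0+2+4+2+9+8+7+5+8+8+1+4+8+0+4+9+6+0+2+7 = 195

195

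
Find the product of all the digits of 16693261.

1×6×6×9×3×2×6×1 = 11664

11664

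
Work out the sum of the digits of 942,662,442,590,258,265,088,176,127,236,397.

151

9+4+2+6+6+2+4+4+2+5+9+0+2+5+8+2+6+5+0+8+8+1+7+6+1+2+7+2+3+6+3+9+7 = 151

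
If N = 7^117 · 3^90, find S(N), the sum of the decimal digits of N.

666

7^117 · 3^90 = 6567250865716732026321855990606433378988495827904873259516522636001000867744712796532866378881950588544703939686899721914002118425657316322943
Sum of its 142 digits: 666.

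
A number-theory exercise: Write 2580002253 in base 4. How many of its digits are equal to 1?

6

2580002253 in base 4 is 2121301323113031.
The digit 1 appears 6 times.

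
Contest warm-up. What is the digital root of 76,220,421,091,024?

4

7+6+2+2+0+4+2+1+0+9+1+0+2+4 = 40
4+0 = 4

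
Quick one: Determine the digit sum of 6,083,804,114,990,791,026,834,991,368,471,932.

155

6+0+8+3+8+0+4+1+1+4+9+9+0+7+9+1+0+2+6+8+3+4+9+9+1+3+6+8+4+7+1+9+3+2 = 155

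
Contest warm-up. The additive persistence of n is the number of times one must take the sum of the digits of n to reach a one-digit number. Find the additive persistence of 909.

2

909 → 18 → 9 (2 steps)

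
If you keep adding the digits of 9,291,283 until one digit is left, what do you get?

9+2+9+1+2+8+3 = 34
3+4 = 7

7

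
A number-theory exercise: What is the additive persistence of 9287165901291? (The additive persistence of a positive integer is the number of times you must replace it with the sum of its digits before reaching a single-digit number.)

2

9287165901291 → 60 → 6 (2 steps)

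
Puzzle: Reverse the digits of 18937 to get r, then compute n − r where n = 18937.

-55044

Reverse of 18937 is 73981.
18937 − 73981 = -55044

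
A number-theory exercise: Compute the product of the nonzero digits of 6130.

6×1×3 = 18

18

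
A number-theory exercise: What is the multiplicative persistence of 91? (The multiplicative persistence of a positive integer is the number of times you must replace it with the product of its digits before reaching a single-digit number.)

91 → 9 (1 step)

1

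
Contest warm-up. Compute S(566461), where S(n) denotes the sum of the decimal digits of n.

5+6+6+4+6+1 = 28

28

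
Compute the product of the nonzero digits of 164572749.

1×6×4×5×7×2×7×4×9 = 423360

423360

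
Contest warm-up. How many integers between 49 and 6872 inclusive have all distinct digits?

The integers in [49, 6872] that have all distinct digits: 49, 50, 51, 52, 53, 54, …, 6871, 6872.
3651 qualify.

3651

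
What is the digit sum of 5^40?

5^40 = 9094947017729282379150390625
Sum of its 28 digits: 130.

130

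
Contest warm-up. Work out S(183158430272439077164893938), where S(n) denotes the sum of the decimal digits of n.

125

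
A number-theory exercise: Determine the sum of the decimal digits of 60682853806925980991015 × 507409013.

60682853806925980991015 × 507409013 = 30791026956195604578707683018195
Sum of its 32 digits: 148.

148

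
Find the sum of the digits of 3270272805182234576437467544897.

3+2+7+0+2+7+2+8+0+5+1+8+2+2+3+4+5+7+6+4+3+7+4+6+7+5+4+4+8+9+7 = 142

142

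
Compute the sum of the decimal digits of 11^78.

361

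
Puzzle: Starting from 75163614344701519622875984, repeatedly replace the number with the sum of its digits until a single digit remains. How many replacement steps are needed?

75163614344701519622875984 → 118 → 10 → 1 (3 steps)

3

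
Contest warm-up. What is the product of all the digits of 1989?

648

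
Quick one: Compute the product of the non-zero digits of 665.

180

6×6×5 = 180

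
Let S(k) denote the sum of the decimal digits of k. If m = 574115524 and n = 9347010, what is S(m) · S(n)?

816

S(574115524) = 5+7+4+1+1+5+5+2+4 = 34.
S(9347010) = 9+3+4+7+0+1+0 = 24.
34 · 24 = 816.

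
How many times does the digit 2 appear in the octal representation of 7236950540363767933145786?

7236950540363767933145786 in base 8 is 2774367577714331166457311272.
The digit 2 appears 3 times.

3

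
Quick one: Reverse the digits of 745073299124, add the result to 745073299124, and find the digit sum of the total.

61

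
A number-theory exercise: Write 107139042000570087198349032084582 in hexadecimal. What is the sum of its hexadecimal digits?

207

107139042000570087198349032084582 in base 16 is 54848EA63EFB08F476991B6D466.
Digit sum: 5+4+8+4+8+14+10+6+3+14+15+11+0+8+15+4+7+6+9+9+1+11+6+13+4+6+6 = 207.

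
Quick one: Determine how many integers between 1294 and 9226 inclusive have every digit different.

4051

The integers in [1294, 9226] that have every digit different: 1294, 1295, 1296, 1297, 1298, 1302, …, 9217, 9218.
4051 qualify.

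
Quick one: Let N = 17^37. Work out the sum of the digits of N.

197

17^37 = 3362095853201812742282475234995233875224247377
Sum of its 46 digits: 197.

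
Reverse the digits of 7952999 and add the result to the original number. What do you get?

17945596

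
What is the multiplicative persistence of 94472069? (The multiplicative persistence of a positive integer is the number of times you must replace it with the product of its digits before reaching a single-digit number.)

1

94472069 → 0 (1 step)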